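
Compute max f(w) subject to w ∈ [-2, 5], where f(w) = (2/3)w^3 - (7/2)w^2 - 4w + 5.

145/24

f'(w) = 2w^2 - 7w - 4, which vanishes at w = -1/2 and w = 4.
Compare values at every candidate in [-2, 5]: f(-2) = -19/3,  f(-1/2) = 145/24,  f(4) = -73/3,  f(5) = -115/6.
Hence the absolute maximum is 145/24 at w = -1/2.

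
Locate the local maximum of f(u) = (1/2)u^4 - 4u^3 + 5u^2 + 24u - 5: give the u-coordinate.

3

f'(u) = 2u^3 - 12u^2 + 10u + 24 = 0 at u = -1, 3, 4.
Since f''(u) = 6u^2 - 24u + 10, we get f''(-1) = 40 > 0 ⇒ local minimum; f''(3) = -8 < 0 ⇒ local maximum; f''(4) = 10 > 0 ⇒ local minimum.
The local maximum is f(3) = 89/2.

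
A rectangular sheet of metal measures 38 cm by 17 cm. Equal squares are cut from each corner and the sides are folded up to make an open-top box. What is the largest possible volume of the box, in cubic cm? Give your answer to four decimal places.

With cut size x, the volume is V(x) = x(38 − 2x)(17 − 2x) for 0 < x < 8.5.
V'(x) = 12x^2 − 220x + 646. Setting V'(x) = 0 gives x ≈ 3.6717 (the root in (0, 8.5)).
V''(x) = 24x − 220 is negative there, so this is the maximum; V ≈ 1086.9646.

1086.9646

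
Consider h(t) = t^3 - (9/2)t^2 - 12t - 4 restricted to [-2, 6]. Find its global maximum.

5/2

Differentiating, h'(t) = 3t^2 - 9t - 12; which vanishes at t = -1 and t = 4.
Candidates: h(-2) = -6; h(-1) = 5/2; h(4) = -60; h(6) = -22.
Hence the absolute maximum is 5/2 at t = -1.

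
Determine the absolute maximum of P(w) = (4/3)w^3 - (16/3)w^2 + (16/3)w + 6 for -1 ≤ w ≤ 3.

Differentiating, P'(w) = 4w^2 - (32/3)w + 16/3; which vanishes at w = 2/3 and w = 2.
Candidates: P(-1) = -6; P(2/3) = 614/81; P(2) = 6; P(3) = 10.
The maximum over the interval is 10, attained at w = 3.

10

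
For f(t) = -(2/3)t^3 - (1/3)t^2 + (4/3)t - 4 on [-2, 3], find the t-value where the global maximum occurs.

Differentiating, f'(t) = -2t^2 - (2/3)t + 4/3; which vanishes at t = -1 and t = 2/3.
Compare values at every candidate in [-2, 3]: f(-2) = -8/3; f(-1) = -5; f(2/3) = -280/81; f(3) = -21.
So the maximum is f(-2) = -8/3.

-2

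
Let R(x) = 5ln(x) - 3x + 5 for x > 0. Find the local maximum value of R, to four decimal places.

2.5541

R'(x) = 5/x − 3 = 0 gives x = 5/3.
R''(x) = -5/x², which is negative for x > 0, so this is a local maximum.
R(5/3) = 5·ln(5/3) - 5 + 5 ≈ 2.5541.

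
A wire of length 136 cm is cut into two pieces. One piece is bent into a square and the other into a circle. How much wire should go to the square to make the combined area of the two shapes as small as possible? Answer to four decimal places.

76.1735

Let x be the length used for the square. Square side x/4; circle radius (136−x)/(2π).
A(x) = (x/4)² + π·((136−x)/(2π))² = x²/16 + (136−x)²/(4π) for 0 ≤ x ≤ 136. A'(x) = x/8 − (136−x)/(2π) = 0 gives x = 4·136/(π+4) ≈ 76.1735.
A'' = 1/8 + 1/(2π) > 0, so this gives the minimum combined area; x ≈ 76.1735 cm to the square.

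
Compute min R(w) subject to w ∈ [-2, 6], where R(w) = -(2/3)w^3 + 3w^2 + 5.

Differentiating, R'(w) = -2w^2 + 6w; which vanishes at w = 0 and w = 3.
Candidates: R(-2) = 67/3,  R(0) = 5,  R(3) = 14,  R(6) = -31.
So the minimum is R(6) = -31.

-31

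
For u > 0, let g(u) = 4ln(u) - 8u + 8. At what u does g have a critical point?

g'(u) = 4/u − 8 = 0 gives u = 1/2.
g''(u) = -4/u², which is negative for u > 0, so this is a local maximum.
g(1/2) = 4·ln(1/2) - 4 + 8 ≈ 1.2274.

1/2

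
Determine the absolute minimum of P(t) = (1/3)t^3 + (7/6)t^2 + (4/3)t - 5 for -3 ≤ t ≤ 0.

-15/2

Differentiating, P'(t) = t^2 + (7/3)t + 4/3; which vanishes at t = -4/3 and t = -1.
Evaluating at the critical points and endpoints: P(-3) = -15/2,  P(-4/3) = -445/81,  P(-1) = -11/2,  P(0) = -5.
So the minimum is P(-3) = -15/2.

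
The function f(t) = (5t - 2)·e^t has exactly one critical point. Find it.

f'(t) = 5·e^t + (5t - 2)·1·e^t = (5t + 3)·e^t. Since e^t > 0, the only critical point is t = -3/5.
f''(-3/5) has the same sign as 5 > 0, so this is a local minimum.
f(-3/5) = (-5)·e^(-3/5) ≈ -2.7441.

-3/5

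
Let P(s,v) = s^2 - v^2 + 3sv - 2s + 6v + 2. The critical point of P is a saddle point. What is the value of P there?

94/13

∂P/∂s = 2s + 3v - 2 = 0 and ∂P/∂v = 3s - 2v + 6 = 0, so (s, v) = (-14/13, 18/13).
The Hessian has P_{ss} = 2, P_{vv} = -2, P_{sv} = 3, giving D = -13 < 0, so the point is a saddle point.
P(-14/13, 18/13) = 94/13.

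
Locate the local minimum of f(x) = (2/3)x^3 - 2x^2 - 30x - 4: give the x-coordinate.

f'(x) = 2x^2 - 4x - 30 = 0 at x = -3, 5.
Second-derivative test with f''(x) = 4x - 4: f''(-3) = -16 < 0 ⇒ local maximum; f''(5) = 16 > 0 ⇒ local minimum.
So the local minimum value is f(5) = -362/3.

5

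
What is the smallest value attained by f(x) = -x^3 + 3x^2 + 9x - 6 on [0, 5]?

-11

Differentiating, f'(x) = -3x^2 + 6x + 9; whose only zero in [0, 5] is x = 3.
Compare values at every candidate in [0, 5]: f(0) = -6, f(3) = 21, f(5) = -11.
Hence the absolute minimum is -11 at x = 5.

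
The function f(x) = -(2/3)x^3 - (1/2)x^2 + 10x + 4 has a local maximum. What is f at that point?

f'(x) = -2x^2 - x + 10 = 0 at x = -5/2, 2.
Second-derivative test with f''(x) = -4x - 1: f''(-5/2) = 9 > 0 ⇒ local minimum; f''(2) = -9 < 0 ⇒ local maximum.
The local maximum is f(2) = 50/3.

50/3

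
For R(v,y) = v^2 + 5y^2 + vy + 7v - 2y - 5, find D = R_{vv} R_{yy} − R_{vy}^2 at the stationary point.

19

∂R/∂v = 2v + y + 7 = 0 and ∂R/∂y = v + 10y - 2 = 0, so (v, y) = (-72/19, 11/19).
The Hessian has R_{vv} = 2, R_{yy} = 10, R_{vy} = 1, giving D = 19 > 0 with R_{vv} > 0, so the point is a local minimum.
D = (2)·(10) − (1)^2 = 19.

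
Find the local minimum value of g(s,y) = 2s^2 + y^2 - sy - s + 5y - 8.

-102/7

∂g/∂s = 4s - y - 1 = 0 and ∂g/∂y = -s + 2y + 5 = 0, so (s, y) = (-3/7, -19/7).
The Hessian has g_{ss} = 4, g_{yy} = 2, g_{sy} = -1, giving D = 7 > 0 with g_{ss} > 0, so the point is a local minimum.
g(-3/7, -19/7) = -102/7.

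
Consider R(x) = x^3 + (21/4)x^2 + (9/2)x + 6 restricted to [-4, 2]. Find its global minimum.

Differentiating, R'(x) = 3x^2 + (21/2)x + 9/2; which vanishes at x = -3 and x = -1/2.
Compare values at every candidate in [-4, 2]: R(-4) = 8,  R(-3) = 51/4,  R(-1/2) = 79/16,  R(2) = 44.
So the minimum is R(-1/2) = 79/16.

79/16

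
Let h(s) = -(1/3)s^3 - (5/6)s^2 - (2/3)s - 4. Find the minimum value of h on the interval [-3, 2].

Differentiating, h'(s) = -s^2 - (5/3)s - 2/3; which vanishes at s = -1 and s = -2/3.
Compare values at every candidate in [-3, 2]: h(-3) = -1/2,  h(-1) = -23/6,  h(-2/3) = -310/81,  h(2) = -34/3.
The minimum over the interval is -34/3, attained at s = 2.

-34/3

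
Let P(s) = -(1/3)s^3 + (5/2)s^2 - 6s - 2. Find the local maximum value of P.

-13/2

P'(s) = -s^2 + 5s - 6. Setting P'(s) = 0 gives s ∈ {2, 3}.
Since P''(s) = -2s + 5, we get P''(2) = 1 > 0 ⇒ local minimum; P''(3) = -1 < 0 ⇒ local maximum.
The local maximum is P(3) = -13/2.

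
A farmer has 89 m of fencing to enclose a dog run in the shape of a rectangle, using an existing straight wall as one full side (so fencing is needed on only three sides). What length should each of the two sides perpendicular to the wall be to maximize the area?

Let the sides perpendicular to the wall have length x and the parallel side y, so 2x + y = 89 and the area is A = xy = x(89 − 2x).
A'(x) = 89 − 4x = 0 gives x = 89/4, and A''(x) = −4 < 0 confirms a maximum.
Then y = 89 − 2·89/4 = 89/2 and A = 7921/8.

89/4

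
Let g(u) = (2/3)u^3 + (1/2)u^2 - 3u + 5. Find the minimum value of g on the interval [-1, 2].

19/6

g'(u) = 2u^2 + u - 3, whose only zero in [-1, 2] is u = 1.
Evaluating at the critical points and endpoints: g(-1) = 47/6; g(1) = 19/6; g(2) = 19/3.
So the minimum is g(1) = 19/6.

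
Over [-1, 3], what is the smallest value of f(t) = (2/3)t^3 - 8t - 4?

f'(t) = 2t^2 - 8, whose only zero in [-1, 3] is t = 2.
Compare values at every candidate in [-1, 3]: f(-1) = 10/3; f(2) = -44/3; f(3) = -10.
So the minimum is f(2) = -44/3.

-44/3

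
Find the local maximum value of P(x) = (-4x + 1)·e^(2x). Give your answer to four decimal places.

By the product rule, P'(x) = (-8x - 2)·e^(2x). Since e^(2x) > 0, the only critical point is x = -1/4.
P''(-1/4) has the same sign as -8 < 0, so this is a local maximum.
P(-1/4) = (2)·e^(-1/2) ≈ 1.2131.

1.2131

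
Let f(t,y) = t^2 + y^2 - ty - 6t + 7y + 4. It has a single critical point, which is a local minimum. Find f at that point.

-31/3

∂f/∂t = 2t - y - 6 = 0 and ∂f/∂y = -t + 2y + 7 = 0, so (t, y) = (5/3, -8/3).
The Hessian has f_{tt} = 2, f_{yy} = 2, f_{ty} = -1, giving D = 3 > 0 with f_{tt} > 0, so the point is a local minimum.
f(5/3, -8/3) = -31/3.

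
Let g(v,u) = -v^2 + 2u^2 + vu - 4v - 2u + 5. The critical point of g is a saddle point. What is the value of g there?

∂g/∂v = -2v + u - 4 = 0 and ∂g/∂u = v + 4u - 2 = 0, so (v, u) = (-14/9, 8/9).
The Hessian has g_{vv} = -2, g_{uu} = 4, g_{vu} = 1, giving D = -9 < 0, so the point is a saddle point.
g(-14/9, 8/9) = 65/9.

65/9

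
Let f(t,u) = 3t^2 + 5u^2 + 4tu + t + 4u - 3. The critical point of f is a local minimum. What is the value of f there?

-169/44

∂f/∂t = 6t + 4u + 1 = 0 and ∂f/∂u = 4t + 10u + 4 = 0, so (t, u) = (3/22, -5/11).
The Hessian has f_{tt} = 6, f_{uu} = 10, f_{tu} = 4, giving D = 44 > 0 with f_{tt} > 0, so the point is a local minimum.
f(3/22, -5/11) = -169/44.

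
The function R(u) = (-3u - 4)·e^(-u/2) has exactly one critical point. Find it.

2/3

By the product rule, R'(u) = ((3/2)u - 1)·e^(-u/2). Since e^(-u/2) > 0, the only critical point is u = 2/3.
R''(2/3) has the same sign as 3/2 > 0, so this is a local minimum.
R(2/3) = (-6)·e^(-1/3) ≈ -4.2992.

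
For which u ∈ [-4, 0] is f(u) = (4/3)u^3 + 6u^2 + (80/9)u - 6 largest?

0

Differentiating, f'(u) = 4u^2 + 12u + 80/9; which vanishes at u = -5/3 and u = -4/3.
Compare values at every candidate in [-4, 0]: f(-4) = -278/9, f(-5/3) = -836/81, f(-4/3) = -838/81, f(0) = -6.
The maximum over the interval is -6, attained at u = 0.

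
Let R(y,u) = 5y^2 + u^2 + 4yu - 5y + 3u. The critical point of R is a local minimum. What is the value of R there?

-65/2

∂R/∂y = 10y + 4u - 5 = 0 and ∂R/∂u = 4y + 2u + 3 = 0, so (y, u) = (11/2, -25/2).
The Hessian has R_{yy} = 10, R_{uu} = 2, R_{yu} = 4, giving D = 4 > 0 with R_{yy} > 0, so the point is a local minimum.
R(11/2, -25/2) = -65/2.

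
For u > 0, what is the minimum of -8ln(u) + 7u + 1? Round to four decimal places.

g'(u) = -8/u + 7 = 0 gives u = 8/7.
g''(u) = 8/u², which is positive for u > 0, so this is a local minimum.
g(8/7) = -8·ln(8/7) + 8 + 1 ≈ 7.9317.

7.9317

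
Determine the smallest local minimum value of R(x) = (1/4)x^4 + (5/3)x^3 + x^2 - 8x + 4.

Critical points: R'(x) = x^3 + 5x^2 + 2x - 8 vanishes at x = -4, -2, 1.
Second-derivative test with R''(x) = 3x^2 + 10x + 2: R''(-4) = 10 > 0 ⇒ local minimum; R''(-2) = -6 < 0 ⇒ local maximum; R''(1) = 15 > 0 ⇒ local minimum.
Thus R has its smallest local minimum at x = 1, with value -13/12.

-13/12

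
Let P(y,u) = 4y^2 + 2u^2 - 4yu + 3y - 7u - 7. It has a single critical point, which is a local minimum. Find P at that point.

∂P/∂y = 8y - 4u + 3 = 0 and ∂P/∂u = -4y + 4u - 7 = 0, so (y, u) = (1, 11/4).
The Hessian has P_{yy} = 8, P_{uu} = 4, P_{yu} = -4, giving D = 16 > 0 with P_{yy} > 0, so the point is a local minimum.
P(1, 11/4) = -121/8.

-121/8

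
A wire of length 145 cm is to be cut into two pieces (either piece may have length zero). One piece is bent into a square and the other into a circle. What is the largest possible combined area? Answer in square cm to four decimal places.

Let x be the length used for the square. Square side x/4; circle radius (145−x)/(2π).
A(x) = (x/4)² + π·((145−x)/(2π))² = x²/16 + (145−x)²/(4π) for 0 ≤ x ≤ 145. A'(x) = x/8 − (145−x)/(2π) = 0 gives x = 4·145/(π+4) ≈ 81.2144.
A'' > 0, so the interior critical point is a minimum; the maximum is at an endpoint. A(0) = 1673.1163 and A(145) = 1314.0625, so the largest area is 1673.1163.

1673.1163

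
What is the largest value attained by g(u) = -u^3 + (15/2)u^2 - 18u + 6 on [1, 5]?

The derivative is -3u^2 + 15u - 18, which vanishes at u = 2 and u = 3.
Evaluating at the critical points and endpoints: g(1) = -11/2, g(2) = -8, g(3) = -15/2, g(5) = -43/2.
So the maximum is g(1) = -11/2.

-11/2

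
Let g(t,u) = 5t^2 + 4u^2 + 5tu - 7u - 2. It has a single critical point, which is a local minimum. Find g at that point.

-71/11

∂g/∂t = 10t + 5u = 0 and ∂g/∂u = 5t + 8u - 7 = 0, so (t, u) = (-7/11, 14/11).
The Hessian has g_{tt} = 10, g_{uu} = 8, g_{tu} = 5, giving D = 55 > 0 with g_{tt} > 0, so the point is a local minimum.
g(-7/11, 14/11) = -71/11.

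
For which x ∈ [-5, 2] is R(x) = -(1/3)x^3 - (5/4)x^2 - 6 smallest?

Differentiating, R'(x) = -x^2 - (5/2)x; which vanishes at x = -5/2 and x = 0.
Compare values at every candidate in [-5, 2]: R(-5) = 53/12; R(-5/2) = -413/48; R(0) = -6; R(2) = -41/3.
Hence the absolute minimum is -41/3 at x = 2.

2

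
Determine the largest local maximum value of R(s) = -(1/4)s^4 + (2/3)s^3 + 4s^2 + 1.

Critical points: R'(s) = -s^3 + 2s^2 + 8s vanishes at s = -2, 0, 4.
Second-derivative test with R''(s) = -3s^2 + 4s + 8: R''(-2) = -12 < 0 ⇒ local maximum; R''(0) = 8 > 0 ⇒ local minimum; R''(4) = -24 < 0 ⇒ local maximum.
So the largest local maximum value is R(4) = 131/3.

131/3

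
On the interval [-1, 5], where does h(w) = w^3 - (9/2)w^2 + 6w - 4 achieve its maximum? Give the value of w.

5

The derivative is 3w^2 - 9w + 6, which vanishes at w = 1 and w = 2.
Compare values at every candidate in [-1, 5]: h(-1) = -31/2, h(1) = -3/2, h(2) = -2, h(5) = 77/2.
So the maximum is h(5) = 77/2.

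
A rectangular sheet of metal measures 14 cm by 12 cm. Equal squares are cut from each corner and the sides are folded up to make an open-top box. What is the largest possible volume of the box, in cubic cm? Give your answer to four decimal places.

With cut size x, the volume is V(x) = x(14 − 2x)(12 − 2x) for 0 < x < 6.
V'(x) = 12x^2 − 104x + 168. Setting V'(x) = 0 gives x ≈ 2.1475 (the root in (0, 6)).
V''(x) = 24x − 104 is negative there, so this is the maximum; V ≈ 160.5837.

160.5837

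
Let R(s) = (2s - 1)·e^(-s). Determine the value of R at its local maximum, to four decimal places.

0.4463

By the product rule, R'(s) = (-2s + 3)·e^(-s). Since e^(-s) > 0, the only critical point is s = 3/2.
R''(3/2) has the same sign as -2 < 0, so this is a local maximum.
R(3/2) = (2)·e^(-3/2) ≈ 0.4463.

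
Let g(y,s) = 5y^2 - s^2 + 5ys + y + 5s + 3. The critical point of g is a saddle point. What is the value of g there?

∂g/∂y = 10y + 5s + 1 = 0 and ∂g/∂s = 5y - 2s + 5 = 0, so (y, s) = (-3/5, 1).
The Hessian has g_{yy} = 10, g_{ss} = -2, g_{ys} = 5, giving D = -45 < 0, so the point is a saddle point.
g(-3/5, 1) = 26/5.

26/5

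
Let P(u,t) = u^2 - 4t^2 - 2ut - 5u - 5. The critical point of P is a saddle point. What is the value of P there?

-10

∂P/∂u = 2u - 2t - 5 = 0 and ∂P/∂t = -2u - 8t = 0, so (u, t) = (2, -1/2).
The Hessian has P_{uu} = 2, P_{tt} = -8, P_{ut} = -2, giving D = -20 < 0, so the point is a saddle point.
P(2, -1/2) = -10.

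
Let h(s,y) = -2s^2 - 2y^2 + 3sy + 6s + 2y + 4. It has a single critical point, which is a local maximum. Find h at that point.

∂h/∂s = -4s + 3y + 6 = 0 and ∂h/∂y = 3s - 4y + 2 = 0, so (s, y) = (30/7, 26/7).
The Hessian has h_{ss} = -4, h_{yy} = -4, h_{sy} = 3, giving D = 7 > 0 with h_{ss} < 0, so the point is a local maximum.
h(30/7, 26/7) = 144/7.

144/7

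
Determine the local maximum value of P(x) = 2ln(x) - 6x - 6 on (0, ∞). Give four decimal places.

-10.1972

P'(x) = 2/x − 6 = 0 gives x = 1/3.
P''(x) = -2/x², which is negative for x > 0, so this is a local maximum.
P(1/3) = 2·ln(1/3) - 2 - 6 ≈ -10.1972.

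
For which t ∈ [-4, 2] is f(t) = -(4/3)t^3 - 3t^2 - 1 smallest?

f'(t) = -4t^2 - 6t, which vanishes at t = -3/2 and t = 0.
Candidates: f(-4) = 109/3, f(-3/2) = -13/4, f(0) = -1, f(2) = -71/3.
The minimum over the interval is -71/3, attained at t = 2.

2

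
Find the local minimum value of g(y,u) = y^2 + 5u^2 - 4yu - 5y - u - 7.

-87/2

∂g/∂y = 2y - 4u - 5 = 0 and ∂g/∂u = -4y + 10u - 1 = 0, so (y, u) = (27/2, 11/2).
The Hessian has g_{yy} = 2, g_{uu} = 10, g_{yu} = -4, giving D = 4 > 0 with g_{yy} > 0, so the point is a local minimum.
g(27/2, 11/2) = -87/2.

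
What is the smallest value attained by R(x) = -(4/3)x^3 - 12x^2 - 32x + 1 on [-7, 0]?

R'(x) = -4x^2 - 24x - 32, which vanishes at x = -4 and x = -2.
Compare values at every candidate in [-7, 0]: R(-7) = 283/3,  R(-4) = 67/3,  R(-2) = 83/3,  R(0) = 1.
Hence the absolute minimum is 1 at x = 0.

1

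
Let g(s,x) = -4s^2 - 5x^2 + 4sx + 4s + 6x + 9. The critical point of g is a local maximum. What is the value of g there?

∂g/∂s = -8s + 4x + 4 = 0 and ∂g/∂x = 4s - 10x + 6 = 0, so (s, x) = (1, 1).
The Hessian has g_{ss} = -8, g_{xx} = -10, g_{sx} = 4, giving D = 64 > 0 with g_{ss} < 0, so the point is a local maximum.
g(1, 1) = 14.

14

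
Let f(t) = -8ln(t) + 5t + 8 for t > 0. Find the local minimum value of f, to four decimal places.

12.2400

f'(t) = -8/t + 5 = 0 gives t = 8/5.
f''(t) = 8/t², which is positive for t > 0, so this is a local minimum.
f(8/5) = -8·ln(8/5) + 8 + 8 ≈ 12.2400.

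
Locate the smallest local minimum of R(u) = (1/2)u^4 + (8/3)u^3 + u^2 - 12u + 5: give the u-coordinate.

R'(u) = 2u^3 + 8u^2 + 2u - 12 = 0 at u = -3, -2, 1.
Second-derivative test with R''(u) = 6u^2 + 16u + 2: R''(-3) = 8 > 0 ⇒ local minimum; R''(-2) = -6 < 0 ⇒ local maximum; R''(1) = 24 > 0 ⇒ local minimum.
So the smallest local minimum value is R(1) = -17/6.

1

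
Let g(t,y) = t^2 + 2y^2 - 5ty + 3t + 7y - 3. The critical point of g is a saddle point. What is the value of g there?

121/17

∂g/∂t = 2t - 5y + 3 = 0 and ∂g/∂y = -5t + 4y + 7 = 0, so (t, y) = (47/17, 29/17).
The Hessian has g_{tt} = 2, g_{yy} = 4, g_{ty} = -5, giving D = -17 < 0, so the point is a saddle point.
g(47/17, 29/17) = 121/17.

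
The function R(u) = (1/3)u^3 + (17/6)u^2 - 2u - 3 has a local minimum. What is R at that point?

-541/162

R'(u) = u^2 + (17/3)u - 2 = 0 at u = -6, 1/3.
Second-derivative test with R''(u) = 2u + 17/3: R''(-6) = -19/3 < 0 ⇒ local maximum; R''(1/3) = 19/3 > 0 ⇒ local minimum.
So the local minimum value is R(1/3) = -541/162.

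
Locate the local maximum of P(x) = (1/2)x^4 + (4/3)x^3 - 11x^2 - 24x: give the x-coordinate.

-1

P'(x) = 2x^3 + 4x^2 - 22x - 24. Setting P'(x) = 0 gives x ∈ {-4, -1, 3}.
Since P''(x) = 6x^2 + 8x - 22, we get P''(-4) = 42 > 0 ⇒ local minimum; P''(-1) = -24 < 0 ⇒ local maximum; P''(3) = 56 > 0 ⇒ local minimum.
So the local maximum value is P(-1) = 73/6.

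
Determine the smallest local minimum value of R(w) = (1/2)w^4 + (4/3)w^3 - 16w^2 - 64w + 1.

R'(w) = 2w^3 + 4w^2 - 32w - 64. Setting R'(w) = 0 gives w ∈ {-4, -2, 4}.
Since R''(w) = 6w^2 + 8w - 32, we get R''(-4) = 32 > 0 ⇒ local minimum; R''(-2) = -24 < 0 ⇒ local maximum; R''(4) = 96 > 0 ⇒ local minimum.
Thus R has its smallest local minimum at w = 4, with value -893/3.

-893/3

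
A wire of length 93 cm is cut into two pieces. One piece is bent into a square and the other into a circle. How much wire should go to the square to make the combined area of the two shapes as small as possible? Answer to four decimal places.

Let x be the length used for the square. Square side x/4; circle radius (93−x)/(2π).
A(x) = (x/4)² + π·((93−x)/(2π))² = x²/16 + (93−x)²/(4π) for 0 ≤ x ≤ 93. A'(x) = x/8 − (93−x)/(2π) = 0 gives x = 4·93/(π+4) ≈ 52.0892.
A'' = 1/8 + 1/(2π) > 0, so this gives the minimum combined area; x ≈ 52.0892 cm to the square.

52.0892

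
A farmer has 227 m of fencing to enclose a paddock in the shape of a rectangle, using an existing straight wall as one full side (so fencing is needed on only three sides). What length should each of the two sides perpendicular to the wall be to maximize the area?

227/4

Let the sides perpendicular to the wall have length x and the parallel side y, so 2x + y = 227 and the area is A = xy = x(227 − 2x).
A'(x) = 227 − 4x = 0 gives x = 227/4, and A''(x) = −4 < 0 confirms a maximum.
Then y = 227 − 2·227/4 = 227/2 and A = 51529/8.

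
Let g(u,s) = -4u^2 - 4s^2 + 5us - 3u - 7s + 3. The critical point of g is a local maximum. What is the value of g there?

∂g/∂u = -8u + 5s - 3 = 0 and ∂g/∂s = 5u - 8s - 7 = 0, so (u, s) = (-59/39, -71/39).
The Hessian has g_{uu} = -8, g_{ss} = -8, g_{us} = 5, giving D = 39 > 0 with g_{uu} < 0, so the point is a local maximum.
g(-59/39, -71/39) = 454/39.

454/39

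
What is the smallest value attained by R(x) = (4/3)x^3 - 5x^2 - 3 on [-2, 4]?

The derivative is 4x^2 - 10x, which vanishes at x = 0 and x = 5/2.
Candidates: R(-2) = -101/3, R(0) = -3, R(5/2) = -161/12, R(4) = 7/3.
So the minimum is R(-2) = -101/3.

-101/3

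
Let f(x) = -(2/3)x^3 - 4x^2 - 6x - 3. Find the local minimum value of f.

-3

Critical points: f'(x) = -2x^2 - 8x - 6 vanishes at x = -3, -1.
Since f''(x) = -4x - 8, we get f''(-3) = 4 > 0 ⇒ local minimum; f''(-1) = -4 < 0 ⇒ local maximum.
Thus f has its local minimum at x = -3, with value -3.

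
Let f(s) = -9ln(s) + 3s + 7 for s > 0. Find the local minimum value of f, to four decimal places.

f'(s) = -9/s + 3 = 0 gives s = 3.
f''(s) = 9/s², which is positive for s > 0, so this is a local minimum.
f(3) = -9·ln(3) + 9 + 7 ≈ 6.1125.

6.1125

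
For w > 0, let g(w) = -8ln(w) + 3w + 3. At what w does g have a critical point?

8/3

g'(w) = -8/w + 3 = 0 gives w = 8/3.
g''(w) = 8/w², which is positive for w > 0, so this is a local minimum.
g(8/3) = -8·ln(8/3) + 8 + 3 ≈ 3.1534.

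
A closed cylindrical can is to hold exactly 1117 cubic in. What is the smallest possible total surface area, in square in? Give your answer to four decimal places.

With radius r and height h, πr²h = 1117 so h = 1117/(πr²), and S(r) = 2πr² + 2πrh = 2πr² + 2·1117/r.
S'(r) = 4πr − 2·1117/r² = 0 ⇒ r³ = 1117/(2π), so r ≈ 5.6229 and h = 2r ≈ 11.2457.
S''(r) = 4π + 4·1117/r³ > 0, so this is the minimum; S ≈ 595.9594.

595.9594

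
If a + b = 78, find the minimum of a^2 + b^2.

With a + b = 78, a^2 + b^2 = a^2 + (78 − a)^2.
The derivative 2a − 2(78 − a) = 4a − 156 vanishes at a = 39; second derivative 4 > 0, a minimum.
The minimum is 2·(39)^2 = 3042.

3042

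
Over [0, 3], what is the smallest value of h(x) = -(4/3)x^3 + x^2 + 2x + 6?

h'(x) = -4x^2 + 2x + 2, whose only zero in [0, 3] is x = 1.
Evaluating at the critical points and endpoints: h(0) = 6; h(1) = 23/3; h(3) = -15.
So the minimum is h(3) = -15.

-15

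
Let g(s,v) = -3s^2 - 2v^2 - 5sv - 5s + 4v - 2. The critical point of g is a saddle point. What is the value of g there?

∂g/∂s = -6s - 5v - 5 = 0 and ∂g/∂v = -5s - 4v + 4 = 0, so (s, v) = (40, -49).
The Hessian has g_{ss} = -6, g_{vv} = -4, g_{sv} = -5, giving D = -1 < 0, so the point is a saddle point.
g(40, -49) = -200.

-200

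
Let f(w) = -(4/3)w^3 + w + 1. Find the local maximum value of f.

4/3

f'(w) = -4w^2 + 1 = 0 at w = -1/2, 1/2.
f''(w) = -8w. f''(-1/2) = 4 > 0 ⇒ local minimum; f''(1/2) = -4 < 0 ⇒ local maximum.
Thus f has its local maximum at w = 1/2, with value 4/3.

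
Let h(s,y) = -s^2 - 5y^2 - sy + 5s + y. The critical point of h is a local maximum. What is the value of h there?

∂h/∂s = -2s - y + 5 = 0 and ∂h/∂y = -s - 10y + 1 = 0, so (s, y) = (49/19, -3/19).
The Hessian has h_{ss} = -2, h_{yy} = -10, h_{sy} = -1, giving D = 19 > 0 with h_{ss} < 0, so the point is a local maximum.
h(49/19, -3/19) = 121/19.

121/19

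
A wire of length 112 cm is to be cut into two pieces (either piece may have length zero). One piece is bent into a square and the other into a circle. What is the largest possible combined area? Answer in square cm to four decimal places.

Let x be the length used for the square. Square side x/4; circle radius (112−x)/(2π).
A(x) = (x/4)² + π·((112−x)/(2π))² = x²/16 + (112−x)²/(4π) for 0 ≤ x ≤ 112. A'(x) = x/8 − (112−x)/(2π) = 0 gives x = 4·112/(π+4) ≈ 62.7311.
A'' > 0, so the interior critical point is a minimum; the maximum is at an endpoint. A(0) = 998.2198 and A(112) = 784.0000, so the largest area is 998.2198.

998.2198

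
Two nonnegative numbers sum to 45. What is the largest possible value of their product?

2025/4

With x + y = 45, the product is P(x) = x(45 − x).
P'(x) = 45 − 2x = 0 gives x = 45/2; P'' = −2 < 0, so this is the maximum.
P = 45/2·45/2 = 2025/4.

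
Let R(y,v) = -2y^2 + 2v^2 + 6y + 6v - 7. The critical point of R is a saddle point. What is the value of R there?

-7

∂R/∂y = -4y + 6 = 0 and ∂R/∂v = 4v + 6 = 0, so (y, v) = (3/2, -3/2).
The Hessian has R_{yy} = -4, R_{vv} = 4, R_{yv} = 0, giving D = -16 < 0, so the point is a saddle point.
R(3/2, -3/2) = -7.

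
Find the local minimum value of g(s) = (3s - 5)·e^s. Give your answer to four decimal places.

Differentiating with the product rule gives g'(s) = (3s - 2)·e^s. Since e^s > 0, the only critical point is s = 2/3.
g''(2/3) has the same sign as 3 > 0, so this is a local minimum.
g(2/3) = (-3)·e^(2/3) ≈ -5.8432.

-5.8432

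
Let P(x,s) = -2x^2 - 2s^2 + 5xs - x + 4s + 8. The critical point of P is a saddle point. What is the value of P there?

58/9

∂P/∂x = -4x + 5s - 1 = 0 and ∂P/∂s = 5x - 4s + 4 = 0, so (x, s) = (-16/9, -11/9).
The Hessian has P_{xx} = -4, P_{ss} = -4, P_{xs} = 5, giving D = -9 < 0, so the point is a saddle point.
P(-16/9, -11/9) = 58/9.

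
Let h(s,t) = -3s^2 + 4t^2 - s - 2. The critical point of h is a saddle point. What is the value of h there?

-23/12

∂h/∂s = -6s - 1 = 0 and ∂h/∂t = 8t = 0, so (s, t) = (-1/6, 0).
The Hessian has h_{ss} = -6, h_{tt} = 8, h_{st} = 0, giving D = -48 < 0, so the point is a saddle point.
h(-1/6, 0) = -23/12.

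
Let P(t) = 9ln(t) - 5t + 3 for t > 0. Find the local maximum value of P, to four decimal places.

P'(t) = 9/t − 5 = 0 gives t = 9/5.
P''(t) = -9/t², which is negative for t > 0, so this is a local maximum.
P(9/5) = 9·ln(9/5) - 9 + 3 ≈ -0.7099.

-0.7099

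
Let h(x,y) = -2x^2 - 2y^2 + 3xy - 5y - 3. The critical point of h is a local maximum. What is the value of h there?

29/7

∂h/∂x = -4x + 3y = 0 and ∂h/∂y = 3x - 4y - 5 = 0, so (x, y) = (-15/7, -20/7).
The Hessian has h_{xx} = -4, h_{yy} = -4, h_{xy} = 3, giving D = 7 > 0 with h_{xx} < 0, so the point is a local maximum.
h(-15/7, -20/7) = 29/7.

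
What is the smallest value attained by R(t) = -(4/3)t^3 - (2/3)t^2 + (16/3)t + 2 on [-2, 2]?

-254/81

R'(t) = -4t^2 - (4/3)t + 16/3, which vanishes at t = -4/3 and t = 1.
Evaluating at the critical points and endpoints: R(-2) = -2/3, R(-4/3) = -254/81, R(1) = 16/3, R(2) = -2/3.
Hence the absolute minimum is -254/81 at t = -4/3.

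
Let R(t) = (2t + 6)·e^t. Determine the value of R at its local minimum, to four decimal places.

R'(t) = 2·e^t + (2t + 6)·1·e^t = (2t + 8)·e^t. Since e^t > 0, the only critical point is t = -4.
R''(-4) has the same sign as 2 > 0, so this is a local minimum.
R(-4) = (-2)·e^(-4) ≈ -0.0366.

-0.0366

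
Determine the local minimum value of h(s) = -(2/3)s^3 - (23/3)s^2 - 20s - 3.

-15

h'(s) = -2s^2 - (46/3)s - 20 = 0 at s = -6, -5/3.
Second-derivative test with h''(s) = -4s - 46/3: h''(-6) = 26/3 > 0 ⇒ local minimum; h''(-5/3) = -26/3 < 0 ⇒ local maximum.
The local minimum is h(-6) = -15.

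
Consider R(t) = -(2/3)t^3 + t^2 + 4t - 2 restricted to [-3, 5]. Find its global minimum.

-121/3

Differentiating, R'(t) = -2t^2 + 2t + 4; which vanishes at t = -1 and t = 2.
Compare values at every candidate in [-3, 5]: R(-3) = 13, R(-1) = -13/3, R(2) = 14/3, R(5) = -121/3.
So the minimum is R(5) = -121/3.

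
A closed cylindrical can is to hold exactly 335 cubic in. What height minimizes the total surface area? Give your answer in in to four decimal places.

With radius r and height h, πr²h = 335 so h = 335/(πr²), and S(r) = 2πr² + 2πrh = 2πr² + 2·335/r.
S'(r) = 4πr − 2·335/r² = 0 ⇒ r³ = 335/(2π), so r ≈ 3.7638 and h = 2r ≈ 7.5275.
S''(r) = 4π + 4·335/r³ > 0, so this is the minimum; S ≈ 267.0204.

7.5275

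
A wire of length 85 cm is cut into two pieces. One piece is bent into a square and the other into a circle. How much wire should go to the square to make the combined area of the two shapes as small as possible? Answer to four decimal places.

Let x be the length used for the square. Square side x/4; circle radius (85−x)/(2π).
A(x) = (x/4)² + π·((85−x)/(2π))² = x²/16 + (85−x)²/(4π) for 0 ≤ x ≤ 85. A'(x) = x/8 − (85−x)/(2π) = 0 gives x = 4·85/(π+4) ≈ 47.6084.
A'' = 1/8 + 1/(2π) > 0, so this gives the minimum combined area; x ≈ 47.6084 cm to the square.

47.6084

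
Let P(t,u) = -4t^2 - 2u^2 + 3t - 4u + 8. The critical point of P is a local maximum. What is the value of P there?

169/16

∂P/∂t = -8t + 3 = 0 and ∂P/∂u = -4u - 4 = 0, so (t, u) = (3/8, -1).
The Hessian has P_{tt} = -8, P_{uu} = -4, P_{tu} = 0, giving D = 32 > 0 with P_{tt} < 0, so the point is a local maximum.
P(3/8, -1) = 169/16.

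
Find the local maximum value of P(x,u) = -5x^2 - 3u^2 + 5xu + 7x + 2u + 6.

447/35

∂P/∂x = -10x + 5u + 7 = 0 and ∂P/∂u = 5x - 6u + 2 = 0, so (x, u) = (52/35, 11/7).
The Hessian has P_{xx} = -10, P_{uu} = -6, P_{xu} = 5, giving D = 35 > 0 with P_{xx} < 0, so the point is a local maximum.
P(52/35, 11/7) = 447/35.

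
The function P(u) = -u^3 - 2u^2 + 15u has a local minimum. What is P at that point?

-36

P'(u) = -3u^2 - 4u + 15 = 0 at u = -3, 5/3.
P''(u) = -6u - 4. P''(-3) = 14 > 0 ⇒ local minimum; P''(5/3) = -14 < 0 ⇒ local maximum.
Thus P has its local minimum at u = -3, with value -36.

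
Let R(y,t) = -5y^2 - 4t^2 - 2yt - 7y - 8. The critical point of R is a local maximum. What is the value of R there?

∂R/∂y = -10y - 2t - 7 = 0 and ∂R/∂t = -2y - 8t = 0, so (y, t) = (-14/19, 7/38).
The Hessian has R_{yy} = -10, R_{tt} = -8, R_{yt} = -2, giving D = 76 > 0 with R_{yy} < 0, so the point is a local maximum.
R(-14/19, 7/38) = -103/19.

-103/19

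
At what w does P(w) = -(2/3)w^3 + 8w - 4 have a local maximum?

2

P'(w) = -2w^2 + 8. Setting P'(w) = 0 gives w ∈ {-2, 2}.
Second-derivative test with P''(w) = -4w: P''(-2) = 8 > 0 ⇒ local minimum; P''(2) = -8 < 0 ⇒ local maximum.
The local maximum is P(2) = 20/3.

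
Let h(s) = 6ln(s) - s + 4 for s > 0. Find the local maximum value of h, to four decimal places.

8.7506

h'(s) = 6/s − 1 = 0 gives s = 6.
h''(s) = -6/s², which is negative for s > 0, so this is a local maximum.
h(6) = 6·ln(6) - 6 + 4 ≈ 8.7506.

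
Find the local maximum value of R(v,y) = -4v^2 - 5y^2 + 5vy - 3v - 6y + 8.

719/55

∂R/∂v = -8v + 5y - 3 = 0 and ∂R/∂y = 5v - 10y - 6 = 0, so (v, y) = (-12/11, -63/55).
The Hessian has R_{vv} = -8, R_{yy} = -10, R_{vy} = 5, giving D = 55 > 0 with R_{vv} < 0, so the point is a local maximum.
R(-12/11, -63/55) = 719/55.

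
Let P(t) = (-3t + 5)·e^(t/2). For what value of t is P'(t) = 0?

P'(t) = (-3)·e^(t/2) + (-3t + 5)·(1/2)·e^(t/2) = (-(3/2)t - 1/2)·e^(t/2). Since e^(t/2) > 0, the only critical point is t = -1/3.
P''(-1/3) has the same sign as -3/2 < 0, so this is a local maximum.
P(-1/3) = (6)·e^(-1/6) ≈ 5.0789.

-1/3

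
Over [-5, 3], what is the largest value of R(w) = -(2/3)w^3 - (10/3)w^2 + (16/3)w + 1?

R'(w) = -2w^2 - (20/3)w + 16/3, which vanishes at w = -4 and w = 2/3.
Candidates: R(-5) = -77/3, R(-4) = -31, R(2/3) = 233/81, R(3) = -31.
So the maximum is R(2/3) = 233/81.

233/81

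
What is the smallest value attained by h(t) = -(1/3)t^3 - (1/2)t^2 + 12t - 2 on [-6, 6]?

The derivative is -t^2 - t + 12, which vanishes at t = -4 and t = 3.
Candidates: h(-6) = -20; h(-4) = -110/3; h(3) = 41/2; h(6) = -20.
The minimum over the interval is -110/3, attained at t = -4.

-110/3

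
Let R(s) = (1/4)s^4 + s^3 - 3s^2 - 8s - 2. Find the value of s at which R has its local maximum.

-1

R'(s) = s^3 + 3s^2 - 6s - 8. Setting R'(s) = 0 gives s ∈ {-4, -1, 2}.
Second-derivative test with R''(s) = 3s^2 + 6s - 6: R''(-4) = 18 > 0 ⇒ local minimum; R''(-1) = -9 < 0 ⇒ local maximum; R''(2) = 18 > 0 ⇒ local minimum.
Thus R has its local maximum at s = -1, with value 9/4.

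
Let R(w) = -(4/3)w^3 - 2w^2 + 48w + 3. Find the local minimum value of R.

-407/3

Critical points: R'(w) = -4w^2 - 4w + 48 vanishes at w = -4, 3.
Second-derivative test with R''(w) = -8w - 4: R''(-4) = 28 > 0 ⇒ local minimum; R''(3) = -28 < 0 ⇒ local maximum.
Thus R has its local minimum at w = -4, with value -407/3.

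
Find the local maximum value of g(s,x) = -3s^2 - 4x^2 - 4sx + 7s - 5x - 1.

379/32

∂g/∂s = -6s - 4x + 7 = 0 and ∂g/∂x = -4s - 8x - 5 = 0, so (s, x) = (19/8, -29/16).
The Hessian has g_{ss} = -6, g_{xx} = -8, g_{sx} = -4, giving D = 32 > 0 with g_{ss} < 0, so the point is a local maximum.
g(19/8, -29/16) = 379/32.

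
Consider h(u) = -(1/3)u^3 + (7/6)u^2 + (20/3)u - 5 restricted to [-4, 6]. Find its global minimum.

-1835/162

h'(u) = -u^2 + (7/3)u + 20/3, which vanishes at u = -5/3 and u = 4.
Candidates: h(-4) = 25/3,  h(-5/3) = -1835/162,  h(4) = 19,  h(6) = 5.
The minimum over the interval is -1835/162, attained at u = -5/3.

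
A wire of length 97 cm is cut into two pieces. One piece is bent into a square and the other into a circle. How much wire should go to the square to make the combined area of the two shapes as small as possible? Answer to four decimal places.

54.3296

Let x be the length used for the square. Square side x/4; circle radius (97−x)/(2π).
A(x) = (x/4)² + π·((97−x)/(2π))² = x²/16 + (97−x)²/(4π) for 0 ≤ x ≤ 97. A'(x) = x/8 − (97−x)/(2π) = 0 gives x = 4·97/(π+4) ≈ 54.3296.
A'' = 1/8 + 1/(2π) > 0, so this gives the minimum combined area; x ≈ 54.3296 cm to the square.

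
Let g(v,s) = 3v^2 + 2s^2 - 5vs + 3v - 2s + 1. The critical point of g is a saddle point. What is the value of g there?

∂g/∂v = 6v - 5s + 3 = 0 and ∂g/∂s = -5v + 4s - 2 = 0, so (v, s) = (2, 3).
The Hessian has g_{vv} = 6, g_{ss} = 4, g_{vs} = -5, giving D = -1 < 0, so the point is a saddle point.
g(2, 3) = 1.

1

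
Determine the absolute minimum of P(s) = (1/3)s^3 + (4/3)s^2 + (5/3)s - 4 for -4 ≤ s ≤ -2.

P'(s) = s^2 + (8/3)s + 5/3, which has no zeros in [-4, -2].
Candidates: P(-4) = -32/3,  P(-2) = -14/3.
So the minimum is P(-4) = -32/3.

-32/3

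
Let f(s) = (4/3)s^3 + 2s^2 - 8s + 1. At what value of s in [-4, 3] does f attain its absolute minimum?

f'(s) = 4s^2 + 4s - 8, which vanishes at s = -2 and s = 1.
Evaluating at the critical points and endpoints: f(-4) = -61/3, f(-2) = 43/3, f(1) = -11/3, f(3) = 31.
The minimum over the interval is -61/3, attained at s = -4.

-4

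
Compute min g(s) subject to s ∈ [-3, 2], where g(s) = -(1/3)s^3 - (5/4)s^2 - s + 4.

-17/3

g'(s) = -s^2 - (5/2)s - 1, which vanishes at s = -2 and s = -1/2.
Compare values at every candidate in [-3, 2]: g(-3) = 19/4,  g(-2) = 11/3,  g(-1/2) = 203/48,  g(2) = -17/3.
Hence the absolute minimum is -17/3 at s = 2.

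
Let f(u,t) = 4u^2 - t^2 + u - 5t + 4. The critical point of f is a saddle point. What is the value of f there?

∂f/∂u = 8u + 1 = 0 and ∂f/∂t = -2t - 5 = 0, so (u, t) = (-1/8, -5/2).
The Hessian has f_{uu} = 8, f_{tt} = -2, f_{ut} = 0, giving D = -16 < 0, so the point is a saddle point.
f(-1/8, -5/2) = 163/16.

163/16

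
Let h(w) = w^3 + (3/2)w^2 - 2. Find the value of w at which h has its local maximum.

h'(w) = 3w^2 + 3w. Setting h'(w) = 0 gives w ∈ {-1, 0}.
Since h''(w) = 6w + 3, we get h''(-1) = -3 < 0 ⇒ local maximum; h''(0) = 3 > 0 ⇒ local minimum.
So the local maximum value is h(-1) = -3/2.

-1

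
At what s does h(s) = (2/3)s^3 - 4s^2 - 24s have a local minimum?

6

h'(s) = 2s^2 - 8s - 24. Setting h'(s) = 0 gives s ∈ {-2, 6}.
Since h''(s) = 4s - 8, we get h''(-2) = -16 < 0 ⇒ local maximum; h''(6) = 16 > 0 ⇒ local minimum.
The local minimum is h(6) = -144.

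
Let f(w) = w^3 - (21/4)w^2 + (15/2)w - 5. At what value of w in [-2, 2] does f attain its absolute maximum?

1

f'(w) = 3w^2 - (21/2)w + 15/2, whose only zero in [-2, 2] is w = 1.
Compare values at every candidate in [-2, 2]: f(-2) = -49,  f(1) = -7/4,  f(2) = -3.
Hence the absolute maximum is -7/4 at w = 1.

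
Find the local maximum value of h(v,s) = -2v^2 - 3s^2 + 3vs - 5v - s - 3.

47/15

∂h/∂v = -4v + 3s - 5 = 0 and ∂h/∂s = 3v - 6s - 1 = 0, so (v, s) = (-11/5, -19/15).
The Hessian has h_{vv} = -4, h_{ss} = -6, h_{vs} = 3, giving D = 15 > 0 with h_{vv} < 0, so the point is a local maximum.
h(-11/5, -19/15) = 47/15.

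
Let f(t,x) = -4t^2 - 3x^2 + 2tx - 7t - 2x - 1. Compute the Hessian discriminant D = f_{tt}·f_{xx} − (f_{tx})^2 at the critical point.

∂f/∂t = -8t + 2x - 7 = 0 and ∂f/∂x = 2t - 6x - 2 = 0, so (t, x) = (-23/22, -15/22).
The Hessian has f_{tt} = -8, f_{xx} = -6, f_{tx} = 2, giving D = 44 > 0 with f_{tt} < 0, so the point is a local maximum.
D = (-8)·(-6) − (2)^2 = 44.

44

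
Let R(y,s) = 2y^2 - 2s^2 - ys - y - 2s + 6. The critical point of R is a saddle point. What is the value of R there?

∂R/∂y = 4y - s - 1 = 0 and ∂R/∂s = -y - 4s - 2 = 0, so (y, s) = (2/17, -9/17).
The Hessian has R_{yy} = 4, R_{ss} = -4, R_{ys} = -1, giving D = -17 < 0, so the point is a saddle point.
R(2/17, -9/17) = 110/17.

110/17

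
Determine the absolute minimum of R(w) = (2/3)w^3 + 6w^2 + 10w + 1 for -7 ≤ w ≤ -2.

The derivative is 2w^2 + 12w + 10, whose only zero in [-7, -2] is w = -5.
Candidates: R(-7) = -11/3,  R(-5) = 53/3,  R(-2) = -1/3.
So the minimum is R(-7) = -11/3.

-11/3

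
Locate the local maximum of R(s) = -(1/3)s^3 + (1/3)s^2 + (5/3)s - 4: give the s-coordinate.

5/3

Critical points: R'(s) = -s^2 + (2/3)s + 5/3 vanishes at s = -1, 5/3.
Since R''(s) = -2s + 2/3, we get R''(-1) = 8/3 > 0 ⇒ local minimum; R''(5/3) = -8/3 < 0 ⇒ local maximum.
So the local maximum value is R(5/3) = -149/81.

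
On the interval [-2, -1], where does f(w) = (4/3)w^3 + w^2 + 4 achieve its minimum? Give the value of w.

-2

f'(w) = 4w^2 + 2w, which has no zeros in [-2, -1].
Candidates: f(-2) = -8/3, f(-1) = 11/3.
Hence the absolute minimum is -8/3 at w = -2.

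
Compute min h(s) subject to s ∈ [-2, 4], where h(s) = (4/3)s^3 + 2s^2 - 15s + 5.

Differentiating, h'(s) = 4s^2 + 4s - 15; whose only zero in [-2, 4] is s = 3/2.
Evaluating at the critical points and endpoints: h(-2) = 97/3; h(3/2) = -17/2; h(4) = 187/3.
So the minimum is h(3/2) = -17/2.

-17/2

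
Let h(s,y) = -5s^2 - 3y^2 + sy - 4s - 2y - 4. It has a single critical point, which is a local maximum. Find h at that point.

∂h/∂s = -10s + y - 4 = 0 and ∂h/∂y = s - 6y - 2 = 0, so (s, y) = (-26/59, -24/59).
The Hessian has h_{ss} = -10, h_{yy} = -6, h_{sy} = 1, giving D = 59 > 0 with h_{ss} < 0, so the point is a local maximum.
h(-26/59, -24/59) = -160/59.

-160/59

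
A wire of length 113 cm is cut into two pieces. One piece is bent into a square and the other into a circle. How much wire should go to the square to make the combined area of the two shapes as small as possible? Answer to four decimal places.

Let x be the length used for the square. Square side x/4; circle radius (113−x)/(2π).
A(x) = (x/4)² + π·((113−x)/(2π))² = x²/16 + (113−x)²/(4π) for 0 ≤ x ≤ 113. A'(x) = x/8 − (113−x)/(2π) = 0 gives x = 4·113/(π+4) ≈ 63.2912.
A'' = 1/8 + 1/(2π) > 0, so this gives the minimum combined area; x ≈ 63.2912 cm to the square.

63.2912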